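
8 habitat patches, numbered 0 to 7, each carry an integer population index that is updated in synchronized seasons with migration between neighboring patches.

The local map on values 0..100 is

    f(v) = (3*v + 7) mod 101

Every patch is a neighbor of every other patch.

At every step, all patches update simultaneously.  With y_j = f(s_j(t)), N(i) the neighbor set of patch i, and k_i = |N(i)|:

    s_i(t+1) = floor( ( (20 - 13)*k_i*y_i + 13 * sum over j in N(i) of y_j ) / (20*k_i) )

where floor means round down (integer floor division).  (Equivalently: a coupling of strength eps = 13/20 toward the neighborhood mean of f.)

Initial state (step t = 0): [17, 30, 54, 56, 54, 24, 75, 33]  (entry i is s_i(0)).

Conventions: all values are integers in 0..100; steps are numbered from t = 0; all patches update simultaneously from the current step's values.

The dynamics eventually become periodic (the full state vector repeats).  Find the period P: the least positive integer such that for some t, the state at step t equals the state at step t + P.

Simulating step by step:
t=0: [17, 30, 54, 56, 54, 24, 75, 33]
t=1: [59, 69, 61, 63, 61, 64, 52, 45]
t=2: [74, 55, 75, 77, 75, 78, 68, 63]
t=3: [38, 49, 39, 40, 39, 41, 33, 55]
t=4: [28, 36, 29, 29, 29, 30, 24, 41]
t=5: [78, 58, 79, 79, 79, 79, 75, 62]
t=6: [48, 58, 48, 48, 48, 48, 45, 61]
t=7: [55, 63, 55, 55, 55, 55, 53, 65]
t=8: [66, 72, 66, 66, 66, 66, 64, 47]
t=9: [17, 22, 17, 17, 17, 17, 42, 28]
t=10: [60, 63, 60, 60, 60, 60, 53, 68]
t=11: [77, 80, 77, 77, 77, 77, 72, 57]
t=12: [39, 41, 39, 39, 39, 39, 35, 49]
t=13: [25, 26, 25, 25, 25, 25, 22, 32]
t=14: [74, 74, 74, 74, 74, 74, 71, 53]
t=15: [29, 29, 29, 29, 29, 29, 27, 39]
t=16: [86, 86, 86, 86, 86, 86, 85, 68]
t=17: [57, 57, 57, 57, 57, 57, 56, 43]
t=18: [72, 72, 72, 72, 72, 72, 72, 62]
t=19: [27, 27, 27, 27, 27, 27, 27, 45]
t=20: [83, 83, 83, 83, 83, 83, 83, 71]
t=21: [50, 50, 50, 50, 50, 50, 50, 41]
t=22: [53, 53, 53, 53, 53, 53, 53, 46]
t=23: [63, 63, 63, 63, 63, 63, 63, 57]
t=24: [93, 93, 93, 93, 93, 93, 93, 88]
t=25: [82, 82, 82, 82, 82, 82, 82, 78]
t=26: [49, 49, 49, 49, 49, 49, 49, 46]
t=27: [52, 52, 52, 52, 52, 52, 52, 49]
t=28: [61, 61, 61, 61, 61, 61, 61, 58]
t=29: [88, 88, 88, 88, 88, 88, 88, 85]
t=30: [68, 68, 68, 68, 68, 68, 68, 65]
t=31: [8, 8, 8, 8, 8, 8, 8, 5]
t=32: [30, 30, 30, 30, 30, 30, 30, 27]
t=33: [96, 96, 96, 96, 96, 96, 96, 93]
t=34: [92, 92, 92, 92, 92, 92, 92, 89]
t=35: [80, 80, 80, 80, 80, 80, 80, 77]
t=36: [44, 44, 44, 44, 44, 44, 44, 41]
t=37: [37, 37, 37, 37, 37, 37, 37, 34]
t=38: [16, 16, 16, 16, 16, 16, 16, 13]
t=39: [54, 54, 54, 54, 54, 54, 54, 51]
t=40: [67, 67, 67, 67, 67, 67, 67, 64]
t=41: [14, 14, 14, 14, 14, 14, 14, 38]
t=42: [46, 46, 46, 46, 46, 46, 46, 38]
t=43: [41, 41, 41, 41, 41, 41, 41, 35]
t=44: [27, 27, 27, 27, 27, 27, 27, 22]
t=45: [86, 86, 86, 86, 86, 86, 86, 82]
t=46: [61, 61, 61, 61, 61, 61, 61, 58]

Answer: 18
Key observation: The state at step 28, [61, 61, 61, 61, 61, 61, 61, 58], reappears at step 46 — and no state repeats earlier — so the cycle the system enters has period 18.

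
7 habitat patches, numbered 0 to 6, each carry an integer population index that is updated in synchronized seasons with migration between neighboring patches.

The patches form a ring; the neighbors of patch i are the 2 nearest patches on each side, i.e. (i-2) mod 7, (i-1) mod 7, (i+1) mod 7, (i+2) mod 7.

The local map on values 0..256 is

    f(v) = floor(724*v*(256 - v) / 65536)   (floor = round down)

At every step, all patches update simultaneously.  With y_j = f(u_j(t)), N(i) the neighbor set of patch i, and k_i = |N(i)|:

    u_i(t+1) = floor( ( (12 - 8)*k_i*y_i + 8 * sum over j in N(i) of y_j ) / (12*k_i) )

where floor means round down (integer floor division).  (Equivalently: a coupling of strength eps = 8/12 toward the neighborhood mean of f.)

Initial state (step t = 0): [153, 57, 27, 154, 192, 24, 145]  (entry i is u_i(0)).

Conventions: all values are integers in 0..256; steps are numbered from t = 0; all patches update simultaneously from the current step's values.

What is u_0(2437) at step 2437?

Answer: u_0(2437) = 165
Key observation: The state at step 15, [165, 165, 165, 165, 165, 165, 165], reappears at step 16: the system is in a cycle of period 1 from step 15 on.  Therefore the state at step 2437 equals the state at step 15 + ((2437 - 15) mod 1) = 15, which is [165, 165, 165, 165, 165, 165, 165].

Derivation:
t=0: [153, 57, 27, 154, 192, 24, 145]
t=1: [129, 140, 123, 122, 124, 130, 141]
t=2: [179, 179, 179, 179, 179, 179, 179]
t=3: [152, 152, 152, 152, 152, 152, 152]
t=4: [174, 174, 174, 174, 174, 174, 174]
t=5: [157, 157, 157, 157, 157, 157, 157]
t=6: [171, 171, 171, 171, 171, 171, 171]
t=7: [160, 160, 160, 160, 160, 160, 160]
t=8: [169, 169, 169, 169, 169, 169, 169]
t=9: [162, 162, 162, 162, 162, 162, 162]
t=10: [168, 168, 168, 168, 168, 168, 168]
t=11: [163, 163, 163, 163, 163, 163, 163]
t=12: [167, 167, 167, 167, 167, 167, 167]
t=13: [164, 164, 164, 164, 164, 164, 164]
t=14: [166, 166, 166, 166, 166, 166, 166]
t=15: [165, 165, 165, 165, 165, 165, 165]
t=16: [165, 165, 165, 165, 165, 165, 165]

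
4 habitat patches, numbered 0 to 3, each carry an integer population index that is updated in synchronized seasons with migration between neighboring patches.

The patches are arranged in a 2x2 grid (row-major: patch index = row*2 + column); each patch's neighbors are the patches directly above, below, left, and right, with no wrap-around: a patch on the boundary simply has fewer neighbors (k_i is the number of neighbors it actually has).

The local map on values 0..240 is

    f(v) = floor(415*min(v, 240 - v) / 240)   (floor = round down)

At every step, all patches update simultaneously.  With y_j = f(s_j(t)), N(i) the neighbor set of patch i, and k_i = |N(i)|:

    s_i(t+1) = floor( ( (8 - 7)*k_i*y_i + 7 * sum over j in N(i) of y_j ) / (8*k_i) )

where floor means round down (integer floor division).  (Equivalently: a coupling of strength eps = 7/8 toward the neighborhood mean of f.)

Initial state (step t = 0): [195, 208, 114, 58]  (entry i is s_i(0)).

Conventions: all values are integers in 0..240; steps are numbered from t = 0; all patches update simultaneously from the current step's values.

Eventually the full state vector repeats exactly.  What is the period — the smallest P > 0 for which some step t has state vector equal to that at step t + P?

Answer: 19
Key observation: The state at step 7, [164, 164, 164, 164], reappears at step 26 — and no state repeats earlier — so the cycle the system enters has period 19.

Derivation:
t=0: [195, 208, 114, 58]
t=1: [119, 84, 102, 122]
t=2: [166, 197, 200, 165]
t=3: [78, 121, 120, 78]
t=4: [197, 142, 143, 197]
t=5: [156, 85, 85, 156]
t=6: [145, 145, 145, 145]
t=7: [164, 164, 164, 164]
t=8: [131, 131, 131, 131]
t=9: [188, 188, 188, 188]
t=10: [89, 89, 89, 89]
t=11: [153, 153, 153, 153]
t=12: [150, 150, 150, 150]
t=13: [155, 155, 155, 155]
t=14: [146, 146, 146, 146]
t=15: [162, 162, 162, 162]
t=16: [134, 134, 134, 134]
t=17: [183, 183, 183, 183]
t=18: [98, 98, 98, 98]
t=19: [169, 169, 169, 169]
t=20: [122, 122, 122, 122]
t=21: [204, 204, 204, 204]
t=22: [62, 62, 62, 62]
t=23: [107, 107, 107, 107]
t=24: [185, 185, 185, 185]
t=25: [95, 95, 95, 95]
t=26: [164, 164, 164, 164]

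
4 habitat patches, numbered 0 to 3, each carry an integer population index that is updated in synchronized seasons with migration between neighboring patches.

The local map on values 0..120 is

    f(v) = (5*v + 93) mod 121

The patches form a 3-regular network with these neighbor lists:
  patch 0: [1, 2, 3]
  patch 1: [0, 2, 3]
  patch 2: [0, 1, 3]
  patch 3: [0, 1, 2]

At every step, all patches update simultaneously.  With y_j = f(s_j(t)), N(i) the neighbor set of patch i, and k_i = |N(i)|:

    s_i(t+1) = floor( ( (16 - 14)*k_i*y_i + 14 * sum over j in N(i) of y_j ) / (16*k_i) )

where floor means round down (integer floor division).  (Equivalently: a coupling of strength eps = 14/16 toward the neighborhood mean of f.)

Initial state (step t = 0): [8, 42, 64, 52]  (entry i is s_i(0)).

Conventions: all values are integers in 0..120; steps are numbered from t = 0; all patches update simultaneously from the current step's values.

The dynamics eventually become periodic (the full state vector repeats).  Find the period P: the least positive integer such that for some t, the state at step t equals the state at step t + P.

Answer: 20
Key observation: The state at step 129, [30, 33, 33, 33], reappears at step 149 — and no state repeats earlier — so the cycle the system enters has period 20.

Derivation:
t=0: [8, 42, 64, 52]
t=1: [66, 58, 59, 49]
t=2: [48, 55, 54, 42]
t=3: [30, 44, 45, 35]
t=4: [50, 38, 38, 46]
t=5: [60, 70, 70, 63]
t=6: [63, 55, 55, 61]
t=7: [18, 25, 25, 20]
t=8: [85, 79, 79, 83]
t=9: [13, 18, 18, 15]
t=10: [54, 50, 50, 52]
t=11: [91, 74, 74, 72]
t=12: [92, 86, 86, 88]
t=13: [45, 50, 50, 49]
t=14: [96, 92, 92, 93]
t=15: [72, 76, 76, 75]
t=16: [106, 102, 102, 103]
t=17: [72, 55, 55, 75]
t=18: [44, 58, 58, 42]
t=19: [38, 46, 46, 40]
t=20: [67, 60, 60, 65]
t=21: [41, 47, 47, 43]
t=22: [76, 71, 71, 74]
t=23: [92, 96, 96, 94]
t=24: [83, 80, 80, 81]
t=25: [12, 14, 14, 14]
t=26: [40, 39, 39, 39]
t=27: [46, 47, 47, 47]
t=28: [85, 84, 84, 84]
t=29: [29, 30, 30, 30]
t=30: [15, 34, 34, 34]
t=31: [24, 28, 28, 28]
t=32: [109, 106, 106, 106]
t=33: [19, 22, 22, 22]
t=34: [80, 77, 77, 77]
t=35: [101, 84, 84, 84]
t=36: [39, 53, 53, 53]
t=37: [107, 95, 95, 95]
t=38: [76, 66, 66, 66]
t=39: [66, 74, 74, 74]
t=40: [95, 88, 88, 88]
t=41: [53, 59, 59, 59]
t=42: [36, 51, 51, 51]
t=43: [96, 84, 84, 84]
t=44: [36, 46, 46, 46]
t=45: [74, 66, 66, 66]
t=46: [65, 71, 71, 71]
t=47: [81, 76, 76, 76]
t=48: [98, 82, 82, 82]
t=49: [29, 42, 42, 42]
t=50: [68, 77, 77, 77]
t=51: [109, 101, 101, 101]
t=52: [103, 90, 90, 90]
t=53: [52, 42, 42, 42]
t=54: [67, 75, 75, 75]
t=55: [100, 93, 93, 93]
t=56: [78, 84, 84, 84]
t=57: [40, 55, 55, 55]
t=58: [10, 18, 18, 18]
t=59: [57, 50, 50, 50]
t=60: [90, 75, 75, 75]
t=61: [99, 91, 91, 91]
t=62: [69, 75, 75, 75]
t=63: [101, 96, 96, 96]
t=64: [92, 96, 96, 96]
t=65: [86, 83, 83, 83]
t=66: [25, 28, 28, 28]
t=67: [110, 107, 107, 107]
t=68: [24, 27, 27, 27]
t=69: [105, 102, 102, 102]
t=70: [105, 88, 88, 88]
t=71: [44, 38, 38, 38]
t=72: [44, 49, 49, 49]
t=73: [92, 88, 88, 88]
t=74: [51, 54, 54, 54]
t=75: [13, 30, 30, 30]
t=76: [5, 11, 11, 11]
t=77: [38, 53, 53, 53]
t=78: [106, 94, 94, 94]
t=79: [71, 61, 61, 61]
t=80: [41, 49, 49, 49]
t=81: [91, 84, 84, 84]
t=82: [33, 39, 39, 39]
t=83: [42, 37, 37, 37]
t=84: [39, 43, 43, 43]
t=85: [63, 60, 60, 60]
t=86: [31, 34, 34, 34]
t=87: [19, 16, 16, 16]
t=88: [53, 56, 56, 56]
t=89: [23, 40, 40, 40]
t=90: [55, 61, 61, 61]
t=91: [31, 26, 26, 26]
t=92: [90, 74, 74, 74]
t=93: [94, 88, 88, 88]
t=94: [52, 57, 57, 57]
t=95: [27, 43, 43, 43]
t=96: [71, 77, 77, 77]
t=97: [111, 106, 106, 106]
t=98: [21, 25, 25, 25]
t=99: [94, 91, 91, 91]
t=100: [65, 68, 68, 68]
t=101: [68, 65, 65, 65]
t=102: [56, 59, 59, 59]
t=103: [23, 20, 20, 20]
t=104: [73, 76, 76, 76]
t=105: [108, 105, 105, 105]
t=106: [14, 17, 17, 17]
t=107: [55, 52, 52, 52]
t=108: [97, 80, 80, 80]
t=109: [19, 33, 33, 33]
t=110: [22, 30, 30, 30]
t=111: [11, 24, 24, 24]
t=112: [83, 73, 73, 73]
t=113: [86, 74, 74, 74]
t=114: [92, 82, 82, 82]
t=115: [25, 33, 33, 33]
t=116: [26, 39, 39, 39]
t=117: [53, 62, 62, 62]
t=118: [49, 62, 62, 62]
t=119: [47, 56, 56, 56]
t=120: [19, 32, 32, 32]
t=121: [18, 27, 27, 27]
t=122: [101, 93, 93, 93]
t=123: [79, 85, 85, 85]
t=124: [30, 25, 25, 25]
t=125: [85, 69, 69, 69]
t=126: [69, 63, 63, 63]
t=127: [48, 53, 53, 53]
t=128: [112, 108, 108, 108]
t=129: [30, 33, 33, 33]
t=130: [14, 11, 11, 11]
t=131: [28, 31, 31, 31]
t=132: [19, 36, 36, 36]
t=133: [35, 41, 41, 41]
t=134: [52, 47, 47, 47]
t=135: [89, 93, 93, 93]
t=136: [71, 68, 68, 68]
t=137: [71, 74, 74, 74]
t=138: [98, 95, 95, 95]
t=139: [85, 88, 88, 88]
t=140: [47, 44, 44, 44]
t=141: [72, 75, 75, 75]
t=142: [103, 100, 100, 100]
t=143: [95, 78, 78, 78]
t=144: [115, 109, 109, 109]
t=145: [36, 41, 41, 41]
t=146: [52, 48, 48, 48]
t=147: [93, 96, 96, 96]
t=148: [87, 84, 84, 84]
t=149: [30, 33, 33, 33]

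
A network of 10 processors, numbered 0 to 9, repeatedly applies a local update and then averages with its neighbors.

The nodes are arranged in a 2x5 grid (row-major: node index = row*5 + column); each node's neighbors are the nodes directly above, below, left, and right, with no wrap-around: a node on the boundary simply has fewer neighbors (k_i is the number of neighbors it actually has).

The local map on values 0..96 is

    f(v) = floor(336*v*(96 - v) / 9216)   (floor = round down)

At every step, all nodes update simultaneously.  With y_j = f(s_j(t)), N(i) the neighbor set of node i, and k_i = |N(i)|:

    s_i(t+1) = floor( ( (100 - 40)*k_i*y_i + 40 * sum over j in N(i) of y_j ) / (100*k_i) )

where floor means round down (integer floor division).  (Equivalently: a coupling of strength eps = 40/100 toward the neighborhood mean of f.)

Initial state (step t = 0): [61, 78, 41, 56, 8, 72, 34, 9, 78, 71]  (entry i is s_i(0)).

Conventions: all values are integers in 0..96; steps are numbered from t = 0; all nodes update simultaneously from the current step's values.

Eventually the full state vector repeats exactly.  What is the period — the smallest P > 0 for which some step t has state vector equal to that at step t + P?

Simulating step by step:
t=0: [61, 78, 41, 56, 8, 72, 34, 9, 78, 71]
t=1: [69, 61, 70, 69, 44, 68, 64, 44, 53, 53]
t=2: [69, 73, 69, 71, 79, 69, 74, 79, 80, 83]
t=3: [65, 62, 63, 59, 49, 65, 58, 51, 47, 42]
t=4: [73, 76, 76, 79, 82, 74, 78, 81, 82, 82]
t=5: [59, 55, 52, 47, 42, 57, 51, 46, 42, 41]
t=6: [80, 81, 82, 82, 82, 81, 82, 82, 82, 82]
t=7: [45, 43, 41, 41, 41, 43, 41, 41, 41, 41]
t=8: [83, 82, 82, 82, 82, 82, 82, 82, 82, 82]
t=9: [39, 40, 41, 41, 41, 40, 41, 41, 41, 41]
t=10: [81, 81, 81, 82, 82, 81, 81, 82, 82, 82]
t=11: [44, 44, 43, 41, 41, 44, 43, 41, 41, 41]
t=12: [83, 83, 82, 82, 82, 83, 82, 82, 82, 82]
t=13: [39, 39, 40, 41, 41, 39, 40, 41, 41, 41]
t=14: [81, 81, 81, 81, 82, 81, 81, 81, 82, 82]
t=15: [44, 44, 44, 43, 41, 44, 44, 43, 41, 41]
t=16: [83, 83, 83, 82, 82, 83, 83, 82, 82, 82]
t=17: [39, 39, 39, 40, 41, 39, 39, 40, 41, 41]
t=18: [81, 81, 81, 81, 81, 81, 81, 81, 81, 82]
t=19: [44, 44, 44, 44, 43, 44, 44, 44, 43, 42]
t=20: [83, 83, 83, 83, 82, 83, 83, 83, 82, 82]
t=21: [39, 39, 39, 39, 40, 39, 39, 39, 40, 41]
t=22: [81, 81, 81, 81, 81, 81, 81, 81, 81, 81]
t=23: [44, 44, 44, 44, 44, 44, 44, 44, 44, 44]
t=24: [83, 83, 83, 83, 83, 83, 83, 83, 83, 83]
t=25: [39, 39, 39, 39, 39, 39, 39, 39, 39, 39]
t=26: [81, 81, 81, 81, 81, 81, 81, 81, 81, 81]

Answer: 4
Key observation: The state at step 22, [81, 81, 81, 81, 81, 81, 81, 81, 81, 81], reappears at step 26 — and no state repeats earlier — so the cycle the system enters has period 4.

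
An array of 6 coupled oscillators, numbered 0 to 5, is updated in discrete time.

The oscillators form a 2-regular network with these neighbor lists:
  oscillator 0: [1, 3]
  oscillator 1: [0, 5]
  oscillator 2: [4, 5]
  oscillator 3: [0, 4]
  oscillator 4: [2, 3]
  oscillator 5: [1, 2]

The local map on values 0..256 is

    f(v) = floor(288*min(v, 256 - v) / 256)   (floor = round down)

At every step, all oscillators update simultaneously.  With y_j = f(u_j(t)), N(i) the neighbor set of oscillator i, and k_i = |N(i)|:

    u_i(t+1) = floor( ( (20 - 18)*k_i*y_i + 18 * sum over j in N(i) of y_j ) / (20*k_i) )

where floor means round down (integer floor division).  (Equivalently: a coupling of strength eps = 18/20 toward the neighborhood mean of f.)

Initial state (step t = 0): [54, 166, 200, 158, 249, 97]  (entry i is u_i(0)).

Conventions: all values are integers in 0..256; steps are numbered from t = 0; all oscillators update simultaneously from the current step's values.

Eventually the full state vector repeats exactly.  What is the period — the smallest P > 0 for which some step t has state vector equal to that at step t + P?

Answer: 2
Key observation: The state at step 9, [135, 135, 135, 135, 135, 135], reappears at step 11 — and no state repeats earlier — so the cycle the system enters has period 2.

Derivation:
t=0: [54, 166, 200, 158, 249, 97]
t=1: [100, 86, 58, 41, 78, 84]
t=2: [75, 102, 87, 94, 58, 81]
t=3: [106, 90, 79, 77, 97, 104]
t=4: [96, 116, 110, 111, 89, 96]
t=5: [125, 110, 105, 106, 121, 124]
t=6: [122, 137, 135, 136, 120, 122]
t=7: [134, 136, 136, 135, 135, 134]
t=8: [135, 136, 136, 136, 135, 135]
t=9: [135, 135, 135, 135, 135, 135]
t=10: [136, 136, 136, 136, 136, 136]
t=11: [135, 135, 135, 135, 135, 135]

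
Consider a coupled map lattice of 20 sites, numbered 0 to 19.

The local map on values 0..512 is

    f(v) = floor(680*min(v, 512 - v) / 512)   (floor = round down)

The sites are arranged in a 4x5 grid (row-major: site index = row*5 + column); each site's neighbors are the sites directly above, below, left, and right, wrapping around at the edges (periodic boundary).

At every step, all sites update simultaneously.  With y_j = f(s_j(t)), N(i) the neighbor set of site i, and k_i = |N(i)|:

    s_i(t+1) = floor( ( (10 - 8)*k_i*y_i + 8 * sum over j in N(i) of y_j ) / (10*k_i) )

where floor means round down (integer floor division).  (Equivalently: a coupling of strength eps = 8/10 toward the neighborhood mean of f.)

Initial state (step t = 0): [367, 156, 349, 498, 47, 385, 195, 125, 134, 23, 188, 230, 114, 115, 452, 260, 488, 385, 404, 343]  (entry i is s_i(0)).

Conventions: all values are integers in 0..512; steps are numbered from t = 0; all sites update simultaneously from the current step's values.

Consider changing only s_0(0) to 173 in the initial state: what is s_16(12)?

Simulating step by step:
t=0: [173, 156, 349, 498, 47, 385, 195, 125, 134, 23, 188, 230, 114, 115, 452, 260, 488, 385, 404, 343]
t=1: [200, 188, 155, 123, 112, 186, 220, 193, 108, 103, 227, 198, 188, 140, 146, 213, 209, 141, 141, 168]
t=2: [238, 257, 212, 169, 187, 248, 261, 229, 176, 173, 257, 276, 227, 191, 207, 269, 251, 221, 189, 206]
t=3: [310, 320, 288, 247, 258, 309, 323, 290, 248, 262, 315, 323, 292, 262, 273, 316, 319, 291, 258, 273]
t=4: [277, 265, 293, 325, 316, 276, 264, 292, 323, 316, 271, 262, 292, 321, 311, 272, 263, 295, 321, 313]
t=5: [306, 317, 289, 260, 268, 306, 318, 290, 260, 270, 309, 320, 291, 263, 272, 308, 319, 290, 261, 272]
t=6: [279, 268, 295, 324, 314, 278, 267, 294, 322, 314, 277, 266, 293, 321, 311, 277, 266, 294, 321, 312]
t=7: [303, 314, 287, 260, 269, 303, 314, 288, 261, 270, 305, 315, 289, 262, 271, 304, 315, 289, 261, 271]
t=8: [282, 272, 297, 324, 314, 282, 271, 297, 323, 314, 281, 270, 296, 322, 313, 281, 271, 296, 323, 314]
t=9: [299, 309, 284, 259, 268, 299, 309, 285, 259, 268, 300, 310, 286, 260, 269, 299, 310, 285, 260, 269]
t=10: [287, 278, 301, 326, 317, 287, 277, 301, 326, 317, 287, 277, 300, 325, 316, 287, 277, 301, 325, 316]
t=11: [292, 302, 279, 256, 264, 292, 302, 280, 256, 264, 293, 303, 280, 256, 264, 293, 302, 280, 256, 264]
t=12: [296, 287, 308, 331, 323, 296, 286, 308, 331, 323, 295, 286, 308, 331, 323, 295, 286, 308, 331, 323]

Answer: s_16(12) = 286
Key observation: This trace re-runs the system from the modified initial state.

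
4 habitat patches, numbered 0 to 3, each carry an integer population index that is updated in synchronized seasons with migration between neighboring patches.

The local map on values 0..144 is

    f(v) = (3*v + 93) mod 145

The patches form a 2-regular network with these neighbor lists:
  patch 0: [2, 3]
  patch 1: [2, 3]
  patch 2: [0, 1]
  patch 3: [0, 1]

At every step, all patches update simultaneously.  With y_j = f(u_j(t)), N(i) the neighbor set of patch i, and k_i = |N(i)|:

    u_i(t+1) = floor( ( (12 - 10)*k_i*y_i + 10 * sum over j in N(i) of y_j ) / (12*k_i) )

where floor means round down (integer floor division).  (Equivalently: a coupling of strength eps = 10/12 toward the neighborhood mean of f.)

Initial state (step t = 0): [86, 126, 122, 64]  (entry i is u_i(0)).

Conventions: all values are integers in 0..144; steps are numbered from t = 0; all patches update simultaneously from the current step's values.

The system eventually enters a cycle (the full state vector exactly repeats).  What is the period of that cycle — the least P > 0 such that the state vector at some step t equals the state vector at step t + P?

Answer: 7
Key observation: The state at step 87, [97, 97, 33, 33], reappears at step 94 — and no state repeats earlier — so the cycle the system enters has period 7.

Derivation:
t=0: [86, 126, 122, 64]
t=1: [78, 74, 44, 63]
t=2: [96, 94, 39, 48]
t=3: [80, 79, 84, 88]
t=4: [58, 57, 43, 45]
t=5: [87, 86, 113, 114]
t=6: [69, 69, 75, 52]
t=7: [56, 56, 13, 25]
t=8: [83, 83, 118, 100]
t=9: [56, 56, 45, 60]
t=10: [107, 107, 110, 118]
t=11: [81, 81, 125, 105]
t=12: [70, 70, 43, 58]
t=13: [85, 85, 23, 31]
t=14: [33, 33, 51, 55]
t=15: [97, 97, 56, 58]
t=16: [114, 114, 97, 98]
t=17: [79, 79, 15, 16]
t=18: [122, 122, 56, 56]
t=19: [100, 100, 39, 39]
t=20: [71, 71, 96, 96]
t=21: [78, 78, 28, 28]
t=22: [32, 32, 36, 36]
t=23: [54, 54, 46, 46]
t=24: [90, 90, 106, 106]
t=25: [113, 113, 81, 81]
t=26: [62, 62, 126, 126]
t=27: [52, 52, 117, 117]
t=28: [24, 24, 88, 88]
t=29: [59, 59, 27, 27]
t=30: [45, 45, 109, 109]
t=31: [122, 122, 90, 90]
t=32: [64, 64, 32, 32]
t=33: [60, 60, 124, 124]
t=34: [46, 46, 111, 111]
t=35: [127, 127, 94, 94]
t=36: [77, 77, 46, 46]
t=37: [77, 77, 42, 42]
t=38: [67, 67, 40, 40]
t=39: [57, 57, 14, 14]
t=40: [132, 132, 121, 121]
t=41: [26, 26, 48, 48]
t=42: [81, 81, 37, 37]
t=43: [56, 56, 48, 48]
t=44: [96, 96, 112, 112]
t=45: [131, 131, 99, 99]
t=46: [91, 91, 59, 59]
t=47: [116, 116, 84, 84]
t=48: [46, 46, 14, 14]
t=49: [126, 126, 94, 94]
t=50: [76, 76, 44, 44]
t=51: [71, 71, 39, 39]
t=52: [56, 56, 24, 24]
t=53: [36, 36, 100, 100]
t=54: [95, 95, 63, 63]
t=55: [128, 128, 96, 96]
t=56: [82, 82, 50, 50]
t=57: [89, 89, 57, 57]
t=58: [110, 110, 78, 78]
t=59: [53, 53, 117, 117]
t=60: [25, 25, 90, 90]
t=61: [64, 64, 31, 31]
t=62: [57, 57, 123, 123]
t=63: [42, 42, 103, 103]
t=64: [105, 105, 80, 80]
t=65: [55, 55, 105, 105]
t=66: [117, 117, 113, 113]
t=67: [119, 119, 31, 31]
t=68: [36, 36, 19, 19]
t=69: [13, 13, 47, 47]
t=70: [96, 96, 124, 124]
t=71: [40, 40, 80, 80]
t=72: [47, 47, 63, 63]
t=73: [129, 129, 97, 97]
t=74: [85, 85, 53, 53]
t=75: [98, 98, 66, 66]
t=76: [17, 17, 81, 81]
t=77: [62, 62, 127, 127]
t=78: [54, 54, 118, 118]
t=79: [28, 28, 93, 93]
t=80: [73, 73, 40, 40]
t=81: [60, 60, 29, 29]
t=82: [50, 50, 112, 112]
t=83: [132, 132, 104, 104]
t=84: [104, 104, 64, 64]
t=85: [135, 135, 119, 119]
t=86: [23, 23, 55, 55]
t=87: [97, 97, 33, 33]
t=88: [54, 54, 86, 86]
t=89: [69, 69, 101, 101]
t=90: [90, 90, 26, 26]
t=91: [33, 33, 65, 65]
t=92: [127, 127, 63, 63]
t=93: [120, 120, 55, 55]
t=94: [97, 97, 33, 33]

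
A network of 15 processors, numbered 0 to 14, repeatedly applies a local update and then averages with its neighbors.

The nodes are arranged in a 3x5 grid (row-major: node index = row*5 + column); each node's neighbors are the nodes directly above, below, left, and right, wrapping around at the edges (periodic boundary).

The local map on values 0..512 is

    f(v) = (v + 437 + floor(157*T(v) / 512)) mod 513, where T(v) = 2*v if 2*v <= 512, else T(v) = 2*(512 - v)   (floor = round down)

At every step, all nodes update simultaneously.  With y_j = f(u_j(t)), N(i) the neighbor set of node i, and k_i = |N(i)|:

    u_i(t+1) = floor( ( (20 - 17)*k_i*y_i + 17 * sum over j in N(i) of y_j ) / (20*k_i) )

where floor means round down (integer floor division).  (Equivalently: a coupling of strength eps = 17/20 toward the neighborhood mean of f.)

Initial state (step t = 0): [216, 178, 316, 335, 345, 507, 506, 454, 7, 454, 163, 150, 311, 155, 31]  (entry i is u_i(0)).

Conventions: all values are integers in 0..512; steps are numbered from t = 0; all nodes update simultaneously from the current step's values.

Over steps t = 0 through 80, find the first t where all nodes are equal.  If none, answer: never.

Simulating step by step:
t=0: [216, 178, 316, 335, 345, 507, 506, 454, 7, 454, 163, 150, 311, 155, 31]  (not all equal)
t=1: [296, 293, 340, 342, 382, 342, 324, 401, 357, 431, 316, 277, 290, 378, 316]  (not all equal)
t=2: [364, 356, 366, 377, 373, 369, 364, 368, 385, 377, 357, 354, 369, 367, 379]  (not all equal)
t=3: [378, 376, 379, 381, 382, 378, 377, 380, 381, 383, 378, 376, 378, 382, 380]  (not all equal)
t=4: [384, 383, 384, 384, 384, 384, 383, 384, 385, 384, 383, 383, 384, 384, 384]  (not all equal)
t=5: [386, 386, 386, 386, 386, 386, 386, 386, 386, 386, 386, 386, 386, 386, 386]  (all equal)

Answer: 5
Key observation: Synchronization is absorbing here: once all nodes are equal they stay equal, and step 5 is the first all-equal step.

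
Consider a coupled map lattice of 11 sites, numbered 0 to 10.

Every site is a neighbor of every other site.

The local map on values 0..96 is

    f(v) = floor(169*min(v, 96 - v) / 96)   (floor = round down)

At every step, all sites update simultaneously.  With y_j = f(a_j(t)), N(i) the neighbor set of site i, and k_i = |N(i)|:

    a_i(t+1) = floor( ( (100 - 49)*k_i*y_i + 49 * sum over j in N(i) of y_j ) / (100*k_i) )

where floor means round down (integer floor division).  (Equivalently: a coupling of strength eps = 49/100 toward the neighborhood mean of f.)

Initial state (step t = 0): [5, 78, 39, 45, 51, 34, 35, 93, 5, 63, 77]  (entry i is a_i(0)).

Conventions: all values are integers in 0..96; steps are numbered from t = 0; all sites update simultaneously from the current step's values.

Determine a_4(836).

Simulating step by step:
t=0: [5, 78, 39, 45, 51, 34, 35, 93, 5, 63, 77]
t=1: [27, 38, 55, 60, 60, 51, 52, 26, 27, 50, 39]
t=2: [56, 65, 67, 63, 63, 71, 70, 55, 56, 71, 65]
t=3: [62, 55, 53, 57, 57, 50, 51, 63, 62, 50, 55]
t=4: [64, 70, 72, 69, 69, 74, 74, 64, 64, 74, 70]
t=5: [50, 45, 44, 46, 46, 42, 42, 50, 50, 42, 45]
t=6: [78, 78, 77, 78, 78, 75, 75, 78, 78, 75, 78]
t=7: [31, 31, 32, 31, 31, 34, 34, 31, 31, 34, 31]
t=8: [54, 54, 55, 54, 54, 57, 57, 54, 54, 57, 54]
t=9: [72, 72, 71, 72, 72, 69, 69, 72, 72, 69, 72]
t=10: [42, 42, 43, 42, 42, 45, 45, 42, 42, 45, 42]
t=11: [73, 73, 74, 73, 73, 76, 76, 73, 73, 76, 73]
t=12: [39, 39, 38, 39, 39, 36, 36, 39, 39, 36, 39]
t=13: [67, 67, 66, 67, 67, 64, 64, 67, 67, 64, 67]
t=14: [51, 51, 52, 51, 51, 54, 54, 51, 51, 54, 51]
t=15: [78, 78, 77, 78, 78, 75, 75, 78, 78, 75, 78]

Answer: a_4(836) = 54
Key observation: The state at step 6, [78, 78, 77, 78, 78, 75, 75, 78, 78, 75, 78], reappears at step 15: the system is in a cycle of period 9 from step 6 on.  Therefore the state at step 836 equals the state at step 6 + ((836 - 6) mod 9) = 8, which is [54, 54, 55, 54, 54, 57, 57, 54, 54, 57, 54].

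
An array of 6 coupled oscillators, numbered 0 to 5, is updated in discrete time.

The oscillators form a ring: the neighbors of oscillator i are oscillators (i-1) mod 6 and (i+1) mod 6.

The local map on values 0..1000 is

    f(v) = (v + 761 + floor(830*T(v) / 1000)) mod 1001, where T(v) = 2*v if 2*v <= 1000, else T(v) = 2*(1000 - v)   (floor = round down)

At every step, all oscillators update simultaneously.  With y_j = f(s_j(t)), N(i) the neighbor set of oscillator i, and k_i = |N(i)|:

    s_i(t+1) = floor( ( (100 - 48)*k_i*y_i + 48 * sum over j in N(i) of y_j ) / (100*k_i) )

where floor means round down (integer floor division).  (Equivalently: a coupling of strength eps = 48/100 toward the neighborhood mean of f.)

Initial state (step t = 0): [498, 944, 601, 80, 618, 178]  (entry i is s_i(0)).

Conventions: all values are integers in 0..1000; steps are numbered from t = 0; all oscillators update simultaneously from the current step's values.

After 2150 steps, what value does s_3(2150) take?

Simulating step by step:
t=0: [498, 944, 601, 80, 618, 178]
t=1: [290, 439, 436, 513, 295, 143]
t=2: [532, 830, 719, 392, 335, 330]
t=3: [397, 696, 893, 800, 683, 503]
t=4: [675, 894, 876, 895, 738, 473]
t=5: [709, 866, 835, 856, 687, 466]
t=6: [938, 877, 860, 884, 947, 979]
t=7: [803, 833, 845, 829, 799, 784]
t=8: [888, 872, 866, 874, 889, 896]
t=9: [834, 842, 845, 841, 834, 830]
t=10: [868, 864, 862, 864, 868, 870]
t=11: [847, 849, 850, 849, 847, 845]
t=12: [860, 859, 859, 859, 860, 861]
t=13: [852, 852, 853, 852, 852, 851]
t=14: [857, 857, 857, 857, 857, 857]
t=15: [854, 854, 854, 854, 854, 854]
t=16: [856, 856, 856, 856, 856, 856]
t=17: [855, 855, 855, 855, 855, 855]
t=18: [855, 855, 855, 855, 855, 855]

Answer: s_3(2150) = 855
Key observation: The state at step 17, [855, 855, 855, 855, 855, 855], reappears at step 18: the system is in a cycle of period 1 from step 17 on.  Therefore the state at step 2150 equals the state at step 17 + ((2150 - 17) mod 1) = 17, which is [855, 855, 855, 855, 855, 855].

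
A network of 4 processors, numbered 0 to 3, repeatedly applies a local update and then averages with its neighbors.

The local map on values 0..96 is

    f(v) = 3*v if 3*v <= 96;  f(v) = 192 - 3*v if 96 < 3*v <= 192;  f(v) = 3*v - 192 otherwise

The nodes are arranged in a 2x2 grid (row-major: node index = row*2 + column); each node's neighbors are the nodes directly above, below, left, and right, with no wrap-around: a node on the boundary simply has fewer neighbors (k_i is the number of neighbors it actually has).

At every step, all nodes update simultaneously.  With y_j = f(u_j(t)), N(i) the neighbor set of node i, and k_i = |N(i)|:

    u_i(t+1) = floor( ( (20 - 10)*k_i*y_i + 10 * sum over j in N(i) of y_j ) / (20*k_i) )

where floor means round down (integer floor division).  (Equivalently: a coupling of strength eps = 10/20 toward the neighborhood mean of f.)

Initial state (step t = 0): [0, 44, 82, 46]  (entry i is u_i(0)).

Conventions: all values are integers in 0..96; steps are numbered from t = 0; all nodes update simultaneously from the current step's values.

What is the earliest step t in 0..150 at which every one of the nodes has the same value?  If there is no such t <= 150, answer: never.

Simulating step by step:
t=0: [0, 44, 82, 46]  (not all equal)
t=1: [28, 43, 40, 55]  (not all equal)
t=2: [75, 59, 63, 47]  (not all equal)
t=3: [21, 28, 22, 30]  (not all equal)
t=4: [69, 80, 71, 82]  (not all equal)
t=5: [24, 41, 27, 44]  (not all equal)
t=6: [73, 67, 73, 67]  (not all equal)
t=7: [22, 13, 22, 13]  (not all equal)
t=8: [59, 45, 59, 45]  (not all equal)
t=9: [25, 46, 25, 46]  (not all equal)
t=10: [69, 59, 69, 59]  (not all equal)
t=11: [15, 15, 15, 15]  (all equal)

Answer: 11
Key observation: Synchronization is absorbing here: once all nodes are equal they stay equal, and step 11 is the first all-equal step.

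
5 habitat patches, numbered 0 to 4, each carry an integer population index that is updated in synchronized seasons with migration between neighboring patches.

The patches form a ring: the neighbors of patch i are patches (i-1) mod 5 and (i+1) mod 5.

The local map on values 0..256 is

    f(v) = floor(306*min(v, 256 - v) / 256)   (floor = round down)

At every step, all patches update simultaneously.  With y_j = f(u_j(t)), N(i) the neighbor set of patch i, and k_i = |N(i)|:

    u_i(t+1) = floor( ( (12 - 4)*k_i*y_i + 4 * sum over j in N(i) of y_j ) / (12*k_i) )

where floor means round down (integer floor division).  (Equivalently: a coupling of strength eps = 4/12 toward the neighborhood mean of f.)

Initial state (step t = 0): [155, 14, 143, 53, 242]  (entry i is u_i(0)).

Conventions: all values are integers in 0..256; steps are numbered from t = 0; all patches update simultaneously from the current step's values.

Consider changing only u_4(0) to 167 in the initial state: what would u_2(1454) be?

Simulating step by step:
t=0: [155, 14, 143, 53, 167]
t=1: [100, 53, 103, 82, 101]
t=2: [109, 82, 108, 105, 116]
t=3: [126, 108, 123, 127, 134]
t=4: [145, 135, 144, 149, 146]
t=5: [133, 140, 133, 128, 130]
t=6: [146, 141, 146, 151, 150]
t=7: [131, 135, 131, 126, 126]
t=8: [148, 145, 148, 149, 149]
t=9: [129, 131, 129, 127, 127]
t=10: [150, 149, 150, 151, 151]
t=11: [126, 126, 126, 125, 125]
t=12: [149, 150, 149, 149, 149]
t=13: [126, 126, 126, 127, 127]
t=14: [150, 150, 150, 150, 150]
t=15: [126, 126, 126, 126, 126]
t=16: [150, 150, 150, 150, 150]

Answer: u_2(1454) = 150
Key observation: The state at step 14, [150, 150, 150, 150, 150], reappears at step 16: the system is in a cycle of period 2 from step 14 on.  Therefore the state at step 1454 equals the state at step 14 + ((1454 - 14) mod 2) = 14, which is [150, 150, 150, 150, 150].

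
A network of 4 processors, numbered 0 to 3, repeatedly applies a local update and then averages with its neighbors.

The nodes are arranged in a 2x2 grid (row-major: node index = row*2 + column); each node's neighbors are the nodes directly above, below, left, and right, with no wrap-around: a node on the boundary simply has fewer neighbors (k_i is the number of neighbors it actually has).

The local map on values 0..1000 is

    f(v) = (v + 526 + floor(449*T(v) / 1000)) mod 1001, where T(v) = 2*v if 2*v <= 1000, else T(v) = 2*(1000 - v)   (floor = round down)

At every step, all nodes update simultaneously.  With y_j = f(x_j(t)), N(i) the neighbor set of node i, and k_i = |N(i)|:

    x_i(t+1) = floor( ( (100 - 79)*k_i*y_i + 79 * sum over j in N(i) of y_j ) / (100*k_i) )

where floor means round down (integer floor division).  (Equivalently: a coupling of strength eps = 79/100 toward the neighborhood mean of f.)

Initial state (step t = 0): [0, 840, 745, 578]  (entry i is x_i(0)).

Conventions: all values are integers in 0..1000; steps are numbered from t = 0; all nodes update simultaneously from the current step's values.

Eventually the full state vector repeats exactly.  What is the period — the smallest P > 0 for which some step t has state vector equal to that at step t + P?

Answer: 6
Key observation: The state at step 8, [474, 474, 474, 474], reappears at step 14 — and no state repeats earlier — so the cycle the system enters has period 6.

Derivation:
t=0: [0, 840, 745, 578]
t=1: [507, 504, 502, 498]
t=2: [474, 472, 472, 473]
t=3: [420, 422, 422, 420]
t=4: [324, 322, 322, 324]
t=5: [136, 138, 138, 136]
t=6: [786, 784, 784, 786]
t=7: [502, 502, 502, 502]
t=8: [474, 474, 474, 474]
t=9: [424, 424, 424, 424]
t=10: [329, 329, 329, 329]
t=11: [149, 149, 149, 149]
t=12: [808, 808, 808, 808]
t=13: [505, 505, 505, 505]
t=14: [474, 474, 474, 474]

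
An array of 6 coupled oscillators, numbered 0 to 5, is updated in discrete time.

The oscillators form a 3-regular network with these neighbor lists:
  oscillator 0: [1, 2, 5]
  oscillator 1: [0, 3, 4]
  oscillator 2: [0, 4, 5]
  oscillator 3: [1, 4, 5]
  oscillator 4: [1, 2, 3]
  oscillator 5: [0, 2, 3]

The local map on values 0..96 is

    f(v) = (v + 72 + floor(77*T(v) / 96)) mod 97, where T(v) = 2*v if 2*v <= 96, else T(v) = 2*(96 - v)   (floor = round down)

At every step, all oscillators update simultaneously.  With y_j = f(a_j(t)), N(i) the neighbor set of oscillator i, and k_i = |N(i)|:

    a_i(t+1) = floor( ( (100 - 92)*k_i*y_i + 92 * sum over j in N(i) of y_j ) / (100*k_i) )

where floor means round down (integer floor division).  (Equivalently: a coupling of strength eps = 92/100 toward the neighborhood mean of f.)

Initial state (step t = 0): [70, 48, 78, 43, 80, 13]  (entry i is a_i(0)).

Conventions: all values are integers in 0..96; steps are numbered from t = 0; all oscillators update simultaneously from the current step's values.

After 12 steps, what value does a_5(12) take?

Simulating step by step:
t=0: [70, 48, 78, 43, 80, 13]
t=1: [35, 77, 59, 34, 58, 78]
t=2: [83, 74, 81, 83, 80, 74]
t=3: [82, 79, 80, 82, 80, 79]
t=4: [80, 79, 80, 80, 80, 79]
t=5: [80, 80, 80, 80, 80, 80]
t=6: [80, 80, 80, 80, 80, 80]
t=7: [80, 80, 80, 80, 80, 80]
t=8: [80, 80, 80, 80, 80, 80]
t=9: [80, 80, 80, 80, 80, 80]
t=10: [80, 80, 80, 80, 80, 80]
t=11: [80, 80, 80, 80, 80, 80]
t=12: [80, 80, 80, 80, 80, 80]

Answer: a_5(12) = 80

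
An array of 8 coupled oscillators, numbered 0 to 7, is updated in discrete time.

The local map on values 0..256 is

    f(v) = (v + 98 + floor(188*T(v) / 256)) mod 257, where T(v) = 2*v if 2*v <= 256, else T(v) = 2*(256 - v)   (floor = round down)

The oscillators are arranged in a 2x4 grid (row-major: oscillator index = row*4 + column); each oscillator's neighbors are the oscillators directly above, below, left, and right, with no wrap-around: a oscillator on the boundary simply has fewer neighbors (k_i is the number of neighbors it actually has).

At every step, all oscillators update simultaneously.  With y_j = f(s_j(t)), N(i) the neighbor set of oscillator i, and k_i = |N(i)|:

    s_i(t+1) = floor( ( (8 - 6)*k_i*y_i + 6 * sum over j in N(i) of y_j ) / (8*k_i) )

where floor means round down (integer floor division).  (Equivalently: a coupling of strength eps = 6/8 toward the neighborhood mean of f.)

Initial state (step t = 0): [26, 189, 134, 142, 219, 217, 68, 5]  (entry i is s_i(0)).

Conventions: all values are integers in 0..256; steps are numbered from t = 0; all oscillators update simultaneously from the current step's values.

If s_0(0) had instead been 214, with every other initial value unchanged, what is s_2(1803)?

Answer: s_2(1803) = 148
Key observation: The state at step 11, [148, 148, 148, 148, 148, 148, 148, 148], reappears at step 13: the system is in a cycle of period 2 from step 11 on.  Therefore the state at step 1803 equals the state at step 11 + ((1803 - 11) mod 2) = 11, which is [148, 148, 148, 148, 148, 148, 148, 148].

Derivation:
t=0: [214, 189, 134, 142, 219, 217, 68, 5]
t=1: [119, 128, 110, 136, 115, 91, 96, 86]
t=2: [138, 117, 125, 100, 105, 106, 77, 99]
t=3: [123, 133, 99, 109, 120, 90, 91, 65]
t=4: [145, 111, 103, 59, 111, 104, 53, 65]
t=5: [123, 114, 170, 96, 121, 138, 105, 176]
t=6: [133, 138, 109, 121, 145, 128, 130, 100]
t=7: [151, 143, 139, 108, 153, 153, 127, 132]
t=8: [146, 147, 140, 141, 145, 148, 151, 136]
t=9: [148, 148, 148, 151, 147, 147, 149, 149]
t=10: [147, 147, 146, 146, 147, 147, 147, 146]
t=11: [148, 148, 148, 148, 148, 148, 148, 148]
t=12: [147, 147, 147, 147, 147, 147, 147, 147]
t=13: [148, 148, 148, 148, 148, 148, 148, 148]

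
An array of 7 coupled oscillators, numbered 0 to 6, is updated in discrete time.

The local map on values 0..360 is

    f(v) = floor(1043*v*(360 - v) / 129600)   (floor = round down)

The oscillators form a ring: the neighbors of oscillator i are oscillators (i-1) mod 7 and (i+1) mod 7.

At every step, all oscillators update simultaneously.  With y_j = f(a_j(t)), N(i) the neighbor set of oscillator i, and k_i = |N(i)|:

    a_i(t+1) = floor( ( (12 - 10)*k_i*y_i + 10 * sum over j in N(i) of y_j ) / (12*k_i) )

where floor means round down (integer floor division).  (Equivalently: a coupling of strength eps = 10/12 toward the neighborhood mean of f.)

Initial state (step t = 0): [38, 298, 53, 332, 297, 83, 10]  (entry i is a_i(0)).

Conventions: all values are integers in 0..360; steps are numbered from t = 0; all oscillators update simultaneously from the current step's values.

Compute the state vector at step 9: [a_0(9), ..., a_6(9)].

Answer: [240, 239, 239, 239, 239, 240, 240]

Derivation:
t=0: [38, 298, 53, 332, 297, 83, 10]
t=1: [89, 119, 114, 129, 132, 105, 122]
t=2: [225, 212, 232, 234, 229, 233, 209]
t=3: [251, 242, 243, 239, 238, 245, 243]
t=4: [227, 224, 230, 230, 229, 229, 223]
t=5: [244, 241, 242, 240, 240, 242, 242]
t=6: [229, 228, 230, 230, 230, 229, 228]
t=7: [241, 240, 240, 240, 240, 241, 241]
t=8: [230, 230, 231, 231, 230, 230, 230]
t=9: [240, 239, 239, 239, 239, 240, 240]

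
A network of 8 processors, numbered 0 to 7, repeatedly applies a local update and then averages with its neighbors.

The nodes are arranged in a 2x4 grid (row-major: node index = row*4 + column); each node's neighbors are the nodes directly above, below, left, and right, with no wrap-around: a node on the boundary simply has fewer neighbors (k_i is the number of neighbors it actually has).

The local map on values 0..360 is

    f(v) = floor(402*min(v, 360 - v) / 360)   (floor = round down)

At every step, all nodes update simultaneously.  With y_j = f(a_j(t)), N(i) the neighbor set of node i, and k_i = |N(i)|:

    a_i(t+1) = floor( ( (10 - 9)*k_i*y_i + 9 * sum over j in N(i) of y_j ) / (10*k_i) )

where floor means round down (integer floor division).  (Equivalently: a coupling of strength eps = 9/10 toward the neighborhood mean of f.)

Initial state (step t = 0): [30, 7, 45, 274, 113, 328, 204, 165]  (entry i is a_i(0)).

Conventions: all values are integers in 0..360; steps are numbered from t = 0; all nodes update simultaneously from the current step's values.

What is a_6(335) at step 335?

Simulating step by step:
t=0: [30, 7, 45, 274, 113, 328, 204, 165]
t=1: [63, 36, 88, 114, 43, 95, 98, 139]
t=2: [46, 86, 92, 126, 84, 69, 118, 121]
t=3: [90, 78, 120, 120, 66, 103, 107, 135]
t=4: [82, 113, 115, 141, 104, 95, 131, 128]
t=5: [118, 110, 141, 137, 100, 127, 127, 150]
t=6: [117, 140, 140, 161, 133, 126, 153, 148]
t=7: [149, 143, 167, 162, 136, 156, 155, 173]
t=8: [156, 173, 172, 188, 168, 162, 183, 178]
t=9: [188, 183, 193, 194, 178, 191, 190, 194]
t=10: [196, 189, 189, 185, 190, 194, 186, 186]
t=11: [188, 186, 192, 192, 184, 190, 190, 194]
t=12: [194, 189, 189, 186, 191, 192, 187, 187]
t=13: [188, 187, 192, 191, 186, 190, 190, 193]
t=14: [193, 189, 189, 186, 190, 191, 187, 188]
t=15: [189, 188, 192, 191, 187, 190, 190, 193]
t=16: [192, 189, 189, 186, 189, 191, 187, 188]
t=17: [189, 188, 192, 191, 187, 190, 190, 193]

Answer: a_6(335) = 190
Key observation: The state at step 15, [189, 188, 192, 191, 187, 190, 190, 193], reappears at step 17: the system is in a cycle of period 2 from step 15 on.  Therefore the state at step 335 equals the state at step 15 + ((335 - 15) mod 2) = 15, which is [189, 188, 192, 191, 187, 190, 190, 193].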